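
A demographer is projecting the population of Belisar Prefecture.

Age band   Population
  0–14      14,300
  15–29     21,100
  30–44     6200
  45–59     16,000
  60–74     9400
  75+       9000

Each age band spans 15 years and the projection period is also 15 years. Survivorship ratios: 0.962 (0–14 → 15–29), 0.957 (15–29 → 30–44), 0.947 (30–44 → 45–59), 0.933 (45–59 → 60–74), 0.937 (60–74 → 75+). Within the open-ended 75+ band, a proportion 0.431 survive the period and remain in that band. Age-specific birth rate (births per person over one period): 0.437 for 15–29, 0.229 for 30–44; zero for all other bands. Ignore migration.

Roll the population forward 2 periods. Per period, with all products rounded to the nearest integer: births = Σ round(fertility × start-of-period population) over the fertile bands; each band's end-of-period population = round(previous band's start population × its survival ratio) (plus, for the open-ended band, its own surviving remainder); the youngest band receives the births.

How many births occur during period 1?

Call the groups 1 to 6, youngest first.
Period 1:
Births: 21100 × 0.437 = 9221 ; 6200 × 0.229 = 1420 → 10641
Group 2: 14300 × 0.962 = 13757
Group 3: 21100 × 0.957 = 20193
Group 4: 6200 × 0.947 = 5871
Group 5: 16000 × 0.933 = 14928
Group 6: 9400 × 0.937 + 9000 × 0.431 = 8808 + 3879 = 12687
Giving 10641 / 13757 / 20193 / 5871 / 14928 / 12687.

10641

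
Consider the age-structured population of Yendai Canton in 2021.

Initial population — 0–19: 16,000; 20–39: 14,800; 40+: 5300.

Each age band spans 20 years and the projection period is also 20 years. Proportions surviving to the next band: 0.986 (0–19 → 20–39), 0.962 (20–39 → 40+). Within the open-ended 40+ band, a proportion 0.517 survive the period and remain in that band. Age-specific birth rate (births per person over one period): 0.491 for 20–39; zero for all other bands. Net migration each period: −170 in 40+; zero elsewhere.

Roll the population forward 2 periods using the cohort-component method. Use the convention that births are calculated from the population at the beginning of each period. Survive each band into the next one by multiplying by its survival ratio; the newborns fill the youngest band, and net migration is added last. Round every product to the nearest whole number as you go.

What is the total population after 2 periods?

38608

Period 1:
Births: 14800 * 0.491 = 7267
20–39: 16000 * 0.986 = 15776
40+: 14800 * 0.962 + 5300 * 0.517 = 14238 + 2740 = 16978
Net migration: 40+ − 170 → 16808
End of period: [7267, 15776, 16808]
Period 2:
Births: 15776 * 0.491 = 7746
20–39: 7267 * 0.986 = 7165
40+: 15776 * 0.962 + 16808 * 0.517 = 15177 + 8690 = 23867
Net migration: 40+ − 170 → 23697
End of period: [7746, 7165, 23697]
Total after period 2: 7746 + 7165 + 23697 = 38608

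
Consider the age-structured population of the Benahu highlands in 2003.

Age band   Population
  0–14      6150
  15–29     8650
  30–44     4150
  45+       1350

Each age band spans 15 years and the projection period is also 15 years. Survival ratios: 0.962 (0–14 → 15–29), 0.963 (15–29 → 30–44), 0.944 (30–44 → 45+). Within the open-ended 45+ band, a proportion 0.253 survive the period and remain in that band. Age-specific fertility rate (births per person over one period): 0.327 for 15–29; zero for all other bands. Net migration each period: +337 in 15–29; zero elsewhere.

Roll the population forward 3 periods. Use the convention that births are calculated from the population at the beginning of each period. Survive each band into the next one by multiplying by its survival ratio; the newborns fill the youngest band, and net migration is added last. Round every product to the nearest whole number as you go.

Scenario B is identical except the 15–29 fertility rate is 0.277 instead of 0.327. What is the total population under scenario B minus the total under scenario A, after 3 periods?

-970

Period 1:
Births: 8650 × 0.327 = 2829
15–29: 6150 × 0.962 = 5916
30–44: 8650 × 0.963 = 8330
45+: 4150 × 0.944 + 1350 × 0.253 = 3918 + 342 = 4260
Net migration: 15–29 + 337 → 6253
Giving 2829 / 6253 / 8330 / 4260.
Period 2:
Births: 6253 × 0.327 = 2045
15–29: 2829 × 0.962 = 2721
30–44: 6253 × 0.963 = 6022
45+: 8330 × 0.944 + 4260 × 0.253 = 7864 + 1078 = 8942
Net migration: 15–29 + 337 → 3058
Giving 2045 / 3058 / 6022 / 8942.
Period 3:
Births: 3058 × 0.327 = 1000
15–29: 2045 × 0.962 = 1967
30–44: 3058 × 0.963 = 2945
45+: 6022 × 0.944 + 8942 × 0.253 = 5685 + 2262 = 7947
Net migration: 15–29 + 337 → 2304
Giving 1000 / 2304 / 2945 / 7947.
Scenario A total after 3 periods: 14196
Scenario B projection —
Period 1:
Births: 8650 × 0.277 = 2396
15–29: 6150 × 0.962 = 5916
30–44: 8650 × 0.963 = 8330
45+: 4150 × 0.944 + 1350 × 0.253 = 3918 + 342 = 4260
Net migration: 15–29 + 337 → 6253
Giving 2396 / 6253 / 8330 / 4260.
Period 2:
Births: 6253 × 0.277 = 1732
15–29: 2396 × 0.962 = 2305
30–44: 6253 × 0.963 = 6022
45+: 8330 × 0.944 + 4260 × 0.253 = 7864 + 1078 = 8942
Net migration: 15–29 + 337 → 2642
Giving 1732 / 2642 / 6022 / 8942.
Period 3:
Births: 2642 × 0.277 = 732
15–29: 1732 × 0.962 = 1666
30–44: 2642 × 0.963 = 2544
45+: 6022 × 0.944 + 8942 × 0.253 = 5685 + 2262 = 7947
Net migration: 15–29 + 337 → 2003
Giving 732 / 2003 / 2544 / 7947.
Scenario B total after 3 periods: 13226
Difference B − A = 13226 − 14196 = -970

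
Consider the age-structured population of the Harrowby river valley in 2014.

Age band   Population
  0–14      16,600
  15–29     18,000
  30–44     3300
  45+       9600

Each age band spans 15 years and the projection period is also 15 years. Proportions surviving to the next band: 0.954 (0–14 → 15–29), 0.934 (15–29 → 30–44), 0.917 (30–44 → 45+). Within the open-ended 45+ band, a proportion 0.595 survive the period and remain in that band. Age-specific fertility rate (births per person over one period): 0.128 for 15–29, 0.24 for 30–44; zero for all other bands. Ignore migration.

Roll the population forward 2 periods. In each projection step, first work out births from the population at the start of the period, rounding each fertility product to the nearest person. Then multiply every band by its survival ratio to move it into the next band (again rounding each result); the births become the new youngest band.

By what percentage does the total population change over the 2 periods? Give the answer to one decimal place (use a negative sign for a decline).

-6.5

(Groups numbered youngest = 1 to oldest = 4.)
[period 1]
Births: 18000 * 0.128 = 2304  |  3300 * 0.24 = 792 → 3096
Group 2: 16600 * 0.954 = 15836
Group 3: 18000 * 0.934 = 16812
Group 4: 3300 * 0.917 + 9600 * 0.595 = 3026 + 5712 = 8738
Giving 3096 / 15836 / 16812 / 8738.
[period 2]
Births: 15836 * 0.128 = 2027  |  16812 * 0.24 = 4035 → 6062
Group 2: 3096 * 0.954 = 2954
Group 3: 15836 * 0.934 = 14791
Group 4: 16812 * 0.917 + 8738 * 0.595 = 15417 + 5199 = 20616
Giving 6062 / 2954 / 14791 / 20616.
Total: 47500 → 44423; change = -3077; percentage change = -6.5%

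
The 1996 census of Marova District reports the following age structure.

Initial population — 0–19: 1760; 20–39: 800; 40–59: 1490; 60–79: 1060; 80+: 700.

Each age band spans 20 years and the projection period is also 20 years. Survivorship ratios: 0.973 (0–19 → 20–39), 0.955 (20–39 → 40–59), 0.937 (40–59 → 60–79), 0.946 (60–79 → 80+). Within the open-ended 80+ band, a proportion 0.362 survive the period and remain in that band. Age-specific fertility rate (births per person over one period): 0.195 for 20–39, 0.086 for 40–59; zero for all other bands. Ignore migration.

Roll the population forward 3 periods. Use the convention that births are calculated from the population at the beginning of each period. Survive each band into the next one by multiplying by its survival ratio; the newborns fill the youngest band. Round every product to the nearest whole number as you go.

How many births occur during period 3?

(Groups numbered youngest = 1 to oldest = 5.)
After projecting period 1:
Births: 800 × 0.195 = 156, 1490 × 0.086 = 128 → total 284
Group 2: 1760 × 0.973 = 1712
Group 3: 800 × 0.955 = 764
Group 4: 1490 × 0.937 = 1396
Group 5: 1060 × 0.946 + 700 × 0.362 = 1003 + 253 = 1256
→ [284, 1712, 764, 1396, 1256]
After projecting period 2:
Births: 1712 × 0.195 = 334, 764 × 0.086 = 66 → total 400
Group 2: 284 × 0.973 = 276
Group 3: 1712 × 0.955 = 1635
Group 4: 764 × 0.937 = 716
Group 5: 1396 × 0.946 + 1256 × 0.362 = 1321 + 455 = 1776
→ [400, 276, 1635, 716, 1776]
After projecting period 3:
Births: 276 × 0.195 = 54, 1635 × 0.086 = 141 → total 195
Group 2: 400 × 0.973 = 389
Group 3: 276 × 0.955 = 264
Group 4: 1635 × 0.937 = 1532
Group 5: 716 × 0.946 + 1776 × 0.362 = 677 + 643 = 1320
→ [195, 389, 264, 1532, 1320]

195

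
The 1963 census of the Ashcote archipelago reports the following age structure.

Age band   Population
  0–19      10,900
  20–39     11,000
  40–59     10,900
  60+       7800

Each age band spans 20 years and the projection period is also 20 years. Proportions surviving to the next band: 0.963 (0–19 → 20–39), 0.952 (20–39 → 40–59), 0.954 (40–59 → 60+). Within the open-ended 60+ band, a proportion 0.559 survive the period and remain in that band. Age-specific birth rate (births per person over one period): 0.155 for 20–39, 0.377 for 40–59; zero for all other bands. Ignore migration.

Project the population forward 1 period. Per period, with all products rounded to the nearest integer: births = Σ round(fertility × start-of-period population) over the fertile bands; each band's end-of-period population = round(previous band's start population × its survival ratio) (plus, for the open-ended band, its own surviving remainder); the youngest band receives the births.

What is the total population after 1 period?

41542

[period 1]
Births: 11000 * 0.155 = 1705  |  10900 * 0.377 = 4109 ⇒ total 5814
20–39: 10900 * 0.963 = 10497
40–59: 11000 * 0.952 = 10472
60+: 10900 * 0.954 + 7800 * 0.559 = 10399 + 4360 = 14759
End of period: [5814, 10497, 10472, 14759]
Total after period 1: 5814 + 10497 + 10472 + 14759 = 41542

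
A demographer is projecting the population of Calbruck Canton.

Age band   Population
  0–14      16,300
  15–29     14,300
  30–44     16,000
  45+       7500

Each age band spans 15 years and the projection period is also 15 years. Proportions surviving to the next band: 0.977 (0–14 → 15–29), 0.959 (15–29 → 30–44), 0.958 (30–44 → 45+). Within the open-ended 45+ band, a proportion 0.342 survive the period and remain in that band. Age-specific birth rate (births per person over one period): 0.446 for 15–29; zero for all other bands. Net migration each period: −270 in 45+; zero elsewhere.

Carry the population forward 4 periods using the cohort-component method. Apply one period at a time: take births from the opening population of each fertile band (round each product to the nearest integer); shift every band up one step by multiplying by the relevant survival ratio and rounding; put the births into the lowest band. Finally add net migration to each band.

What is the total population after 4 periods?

25041

Period 1.
Births: 14300 * 0.446 = 6378
15–29: 16300 * 0.977 = 15925
30–44: 14300 * 0.959 = 13714
45+: 16000 * 0.958 + 7500 * 0.342 = 15328 + 2565 = 17893
Net migration: 45+ − 270 → 17623
End of period: [6378, 15925, 13714, 17623]
Period 2.
Births: 15925 * 0.446 = 7103
15–29: 6378 * 0.977 = 6231
30–44: 15925 * 0.959 = 15272
45+: 13714 * 0.958 + 17623 * 0.342 = 13138 + 6027 = 19165
Net migration: 45+ − 270 → 18895
End of period: [7103, 6231, 15272, 18895]
Period 3.
Births: 6231 * 0.446 = 2779
15–29: 7103 * 0.977 = 6940
30–44: 6231 * 0.959 = 5976
45+: 15272 * 0.958 + 18895 * 0.342 = 14631 + 6462 = 21093
Net migration: 45+ − 270 → 20823
End of period: [2779, 6940, 5976, 20823]
Period 4.
Births: 6940 * 0.446 = 3095
15–29: 2779 * 0.977 = 2715
30–44: 6940 * 0.959 = 6655
45+: 5976 * 0.958 + 20823 * 0.342 = 5725 + 7121 = 12846
Net migration: 45+ − 270 → 12576
End of period: [3095, 2715, 6655, 12576]
Total after period 4: 3095 + 2715 + 6655 + 12576 = 25041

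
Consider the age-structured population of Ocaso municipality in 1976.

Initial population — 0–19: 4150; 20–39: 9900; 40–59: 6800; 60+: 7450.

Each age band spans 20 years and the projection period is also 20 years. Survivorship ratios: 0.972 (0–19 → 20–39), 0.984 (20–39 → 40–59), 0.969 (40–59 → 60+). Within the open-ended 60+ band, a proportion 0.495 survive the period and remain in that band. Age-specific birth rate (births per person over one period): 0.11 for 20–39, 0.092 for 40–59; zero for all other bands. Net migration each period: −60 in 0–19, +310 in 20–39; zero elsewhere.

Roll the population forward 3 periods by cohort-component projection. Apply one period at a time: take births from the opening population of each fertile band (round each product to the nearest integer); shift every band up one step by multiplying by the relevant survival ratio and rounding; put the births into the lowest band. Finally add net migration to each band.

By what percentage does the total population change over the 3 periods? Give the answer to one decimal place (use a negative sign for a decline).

After projecting period 1:
Births: 9900 * 0.11 = 1089, 6800 * 0.092 = 626 → 1715
20–39: 4150 * 0.972 = 4034
40–59: 9900 * 0.984 = 9742
60+: 6800 * 0.969 + 7450 * 0.495 = 6589 + 3688 = 10277
Net migration: 0–19 − 60 → 1655; 20–39 + 310 → 4344
Giving 1655 / 4344 / 9742 / 10277.
After projecting period 2:
Births: 4344 * 0.11 = 478, 9742 * 0.092 = 896 → 1374
20–39: 1655 * 0.972 = 1609
40–59: 4344 * 0.984 = 4274
60+: 9742 * 0.969 + 10277 * 0.495 = 9440 + 5087 = 14527
Net migration: 0–19 − 60 → 1314; 20–39 + 310 → 1919
Giving 1314 / 1919 / 4274 / 14527.
After projecting period 3:
Births: 1919 * 0.11 = 211, 4274 * 0.092 = 393 → 604
20–39: 1314 * 0.972 = 1277
40–59: 1919 * 0.984 = 1888
60+: 4274 * 0.969 + 14527 * 0.495 = 4142 + 7191 = 11333
Net migration: 0–19 − 60 → 544; 20–39 + 310 → 1587
Giving 544 / 1587 / 1888 / 11333.
Total: 28300 → 15352; change = -12948; percentage change = -45.8%

-45.8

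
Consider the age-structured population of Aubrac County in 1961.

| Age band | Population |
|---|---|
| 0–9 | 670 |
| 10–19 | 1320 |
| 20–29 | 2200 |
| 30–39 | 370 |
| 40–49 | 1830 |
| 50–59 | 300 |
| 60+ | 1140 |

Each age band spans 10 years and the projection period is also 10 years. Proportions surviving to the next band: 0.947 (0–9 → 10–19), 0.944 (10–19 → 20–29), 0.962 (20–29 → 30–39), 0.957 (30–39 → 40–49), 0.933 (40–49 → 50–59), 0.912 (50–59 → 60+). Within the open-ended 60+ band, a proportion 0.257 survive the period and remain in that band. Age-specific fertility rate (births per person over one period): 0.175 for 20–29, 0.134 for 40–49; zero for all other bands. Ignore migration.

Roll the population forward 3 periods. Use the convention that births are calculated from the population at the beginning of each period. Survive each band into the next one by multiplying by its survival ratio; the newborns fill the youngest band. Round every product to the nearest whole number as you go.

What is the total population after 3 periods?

Call the groups 1 to 7, youngest first.
— Period 1 —
Births: 2200 × 0.175 = 385, 1830 × 0.134 = 245 → 630
Group 2: 670 × 0.947 = 634
Group 3: 1320 × 0.944 = 1246
Group 4: 2200 × 0.962 = 2116
Group 5: 370 × 0.957 = 354
Group 6: 1830 × 0.933 = 1707
Group 7: 300 × 0.912 + 1140 × 0.257 = 274 + 293 = 567
End of period: [630, 634, 1246, 2116, 354, 1707, 567]
— Period 2 —
Births: 1246 × 0.175 = 218, 354 × 0.134 = 47 → 265
Group 2: 630 × 0.947 = 597
Group 3: 634 × 0.944 = 598
Group 4: 1246 × 0.962 = 1199
Group 5: 2116 × 0.957 = 2025
Group 6: 354 × 0.933 = 330
Group 7: 1707 × 0.912 + 567 × 0.257 = 1557 + 146 = 1703
End of period: [265, 597, 598, 1199, 2025, 330, 1703]
— Period 3 —
Births: 598 × 0.175 = 105, 2025 × 0.134 = 271 → 376
Group 2: 265 × 0.947 = 251
Group 3: 597 × 0.944 = 564
Group 4: 598 × 0.962 = 575
Group 5: 1199 × 0.957 = 1147
Group 6: 2025 × 0.933 = 1889
Group 7: 330 × 0.912 + 1703 × 0.257 = 301 + 438 = 739
End of period: [376, 251, 564, 575, 1147, 1889, 739]
Total after period 3: 376 + 251 + 564 + 575 + 1147 + 1889 + 739 = 5541

5541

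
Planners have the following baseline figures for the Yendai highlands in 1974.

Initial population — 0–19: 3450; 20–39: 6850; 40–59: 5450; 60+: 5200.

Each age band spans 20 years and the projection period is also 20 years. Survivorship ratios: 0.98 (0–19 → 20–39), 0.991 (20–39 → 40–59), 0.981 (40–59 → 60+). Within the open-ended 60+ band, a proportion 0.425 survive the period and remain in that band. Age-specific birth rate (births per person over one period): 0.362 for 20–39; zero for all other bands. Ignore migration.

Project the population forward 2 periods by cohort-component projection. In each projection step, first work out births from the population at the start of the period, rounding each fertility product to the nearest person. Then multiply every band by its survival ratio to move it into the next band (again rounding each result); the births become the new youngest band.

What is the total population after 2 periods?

Call the groups 1 to 4, youngest first.
Period 1.
Births: 6850 × 0.362 = 2480
Group 2: 3450 × 0.98 = 3381
Group 3: 6850 × 0.991 = 6788
Group 4: 5450 × 0.981 + 5200 × 0.425 = 5346 + 2210 = 7556
Population now: 0–19=2480, 20–39=3381, 40–59=6788, 60+=7556
Period 2.
Births: 3381 × 0.362 = 1224
Group 2: 2480 × 0.98 = 2430
Group 3: 3381 × 0.991 = 3351
Group 4: 6788 × 0.981 + 7556 × 0.425 = 6659 + 3211 = 9870
Population now: 0–19=1224, 20–39=2430, 40–59=3351, 60+=9870
Total after period 2: 1224 + 2430 + 3351 + 9870 = 16875

16875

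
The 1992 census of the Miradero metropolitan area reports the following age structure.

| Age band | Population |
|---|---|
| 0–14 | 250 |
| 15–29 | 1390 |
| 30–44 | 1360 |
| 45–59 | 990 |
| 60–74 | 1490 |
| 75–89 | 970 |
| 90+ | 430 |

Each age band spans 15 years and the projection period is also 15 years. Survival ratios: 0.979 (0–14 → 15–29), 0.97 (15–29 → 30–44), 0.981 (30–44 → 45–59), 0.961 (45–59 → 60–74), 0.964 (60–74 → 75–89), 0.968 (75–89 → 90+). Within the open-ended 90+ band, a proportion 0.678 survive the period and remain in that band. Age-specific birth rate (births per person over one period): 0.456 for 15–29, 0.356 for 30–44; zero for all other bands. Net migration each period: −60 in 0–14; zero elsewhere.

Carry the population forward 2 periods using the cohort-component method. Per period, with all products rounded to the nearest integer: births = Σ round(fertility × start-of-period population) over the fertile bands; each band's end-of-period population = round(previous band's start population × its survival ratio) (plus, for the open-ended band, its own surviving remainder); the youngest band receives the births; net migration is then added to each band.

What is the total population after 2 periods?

7552

Call the bands 1 to 7, youngest first.
[period 1]
Births: 1390 * 0.456 = 634  |  1360 * 0.356 = 484 — total 1118
Band 2: 250 * 0.979 = 245
Band 3: 1390 * 0.97 = 1348
Band 4: 1360 * 0.981 = 1334
Band 5: 990 * 0.961 = 951
Band 6: 1490 * 0.964 = 1436
Band 7: 970 * 0.968 + 430 * 0.678 = 939 + 292 = 1231
Net migration: Band 1 − 60 → 1058
→ [1058, 245, 1348, 1334, 951, 1436, 1231]
[period 2]
Births: 245 * 0.456 = 112  |  1348 * 0.356 = 480 — total 592
Band 2: 1058 * 0.979 = 1036
Band 3: 245 * 0.97 = 238
Band 4: 1348 * 0.981 = 1322
Band 5: 1334 * 0.961 = 1282
Band 6: 951 * 0.964 = 917
Band 7: 1436 * 0.968 + 1231 * 0.678 = 1390 + 835 = 2225
Net migration: Band 1 − 60 → 532
→ [532, 1036, 238, 1322, 1282, 917, 2225]
Total after period 2: 532 + 1036 + 238 + 1322 + 1282 + 917 + 2225 = 7552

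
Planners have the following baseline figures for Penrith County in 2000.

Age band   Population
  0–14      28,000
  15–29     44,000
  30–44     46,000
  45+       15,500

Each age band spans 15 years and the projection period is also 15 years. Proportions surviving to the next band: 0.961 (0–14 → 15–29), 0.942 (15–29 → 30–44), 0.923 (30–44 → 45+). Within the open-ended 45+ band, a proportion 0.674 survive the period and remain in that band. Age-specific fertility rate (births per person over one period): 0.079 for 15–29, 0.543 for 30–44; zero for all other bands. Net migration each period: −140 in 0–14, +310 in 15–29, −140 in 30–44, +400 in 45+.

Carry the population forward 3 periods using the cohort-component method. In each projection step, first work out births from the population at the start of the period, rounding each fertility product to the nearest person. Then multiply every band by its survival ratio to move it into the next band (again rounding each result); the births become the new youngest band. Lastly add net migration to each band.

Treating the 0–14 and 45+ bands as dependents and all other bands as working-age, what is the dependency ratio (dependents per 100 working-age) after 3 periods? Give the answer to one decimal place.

181.5

Period 1:
Births: 44000 × 0.079 = 3476, 46000 × 0.543 = 24978 → 28454
15–29: 28000 × 0.961 = 26908
30–44: 44000 × 0.942 = 41448
45+: 46000 × 0.923 + 15500 × 0.674 = 42458 + 10447 = 52905
Net migration: 0–14 − 140 → 28314; 15–29 + 310 → 27218; 30–44 − 140 → 41308; 45+ + 400 → 53305
End of period: [28314, 27218, 41308, 53305]
Period 2:
Births: 27218 × 0.079 = 2150, 41308 × 0.543 = 22430 → 24580
15–29: 28314 × 0.961 = 27210
30–44: 27218 × 0.942 = 25639
45+: 41308 × 0.923 + 53305 × 0.674 = 38127 + 35928 = 74055
Net migration: 0–14 − 140 → 24440; 15–29 + 310 → 27520; 30–44 − 140 → 25499; 45+ + 400 → 74455
End of period: [24440, 27520, 25499, 74455]
Period 3:
Births: 27520 × 0.079 = 2174, 25499 × 0.543 = 13846 → 16020
15–29: 24440 × 0.961 = 23487
30–44: 27520 × 0.942 = 25924
45+: 25499 × 0.923 + 74455 × 0.674 = 23536 + 50183 = 73719
Net migration: 0–14 − 140 → 15880; 15–29 + 310 → 23797; 30–44 − 140 → 25784; 45+ + 400 → 74119
End of period: [15880, 23797, 25784, 74119]
Dependents (band 0–14 + band 45+) = 15880 + 74119 = 89999; working-age = 49581; ratio = 89999/49581 × 100 = 181.5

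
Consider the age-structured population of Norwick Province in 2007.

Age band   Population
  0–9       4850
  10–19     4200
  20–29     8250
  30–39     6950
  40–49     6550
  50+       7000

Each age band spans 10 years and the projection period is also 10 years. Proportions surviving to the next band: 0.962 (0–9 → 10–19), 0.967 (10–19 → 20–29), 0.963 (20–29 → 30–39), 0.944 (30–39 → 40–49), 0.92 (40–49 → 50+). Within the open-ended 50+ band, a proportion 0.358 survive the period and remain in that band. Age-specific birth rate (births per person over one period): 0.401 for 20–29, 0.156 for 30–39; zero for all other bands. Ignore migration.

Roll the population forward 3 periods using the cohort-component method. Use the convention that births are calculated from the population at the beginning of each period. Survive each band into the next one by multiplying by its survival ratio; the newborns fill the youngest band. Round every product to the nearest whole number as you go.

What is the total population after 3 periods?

After projecting period 1:
Births: 8250 * 0.401 = 3308  |  6950 * 0.156 = 1084 → 4392
10–19: 4850 * 0.962 = 4666
20–29: 4200 * 0.967 = 4061
30–39: 8250 * 0.963 = 7945
40–49: 6950 * 0.944 = 6561
50+: 6550 * 0.92 + 7000 * 0.358 = 6026 + 2506 = 8532
Population now: 0–9=4392, 10–19=4666, 20–29=4061, 30–39=7945, 40–49=6561, 50+=8532
After projecting period 2:
Births: 4061 * 0.401 = 1628  |  7945 * 0.156 = 1239 → 2867
10–19: 4392 * 0.962 = 4225
20–29: 4666 * 0.967 = 4512
30–39: 4061 * 0.963 = 3911
40–49: 7945 * 0.944 = 7500
50+: 6561 * 0.92 + 8532 * 0.358 = 6036 + 3054 = 9090
Population now: 0–9=2867, 10–19=4225, 20–29=4512, 30–39=3911, 40–49=7500, 50+=9090
After projecting period 3:
Births: 4512 * 0.401 = 1809  |  3911 * 0.156 = 610 → 2419
10–19: 2867 * 0.962 = 2758
20–29: 4225 * 0.967 = 4086
30–39: 4512 * 0.963 = 4345
40–49: 3911 * 0.944 = 3692
50+: 7500 * 0.92 + 9090 * 0.358 = 6900 + 3254 = 10154
Population now: 0–9=2419, 10–19=2758, 20–29=4086, 30–39=4345, 40–49=3692, 50+=10154
Total after period 3: 2419 + 2758 + 4086 + 4345 + 3692 + 10154 = 27454

27454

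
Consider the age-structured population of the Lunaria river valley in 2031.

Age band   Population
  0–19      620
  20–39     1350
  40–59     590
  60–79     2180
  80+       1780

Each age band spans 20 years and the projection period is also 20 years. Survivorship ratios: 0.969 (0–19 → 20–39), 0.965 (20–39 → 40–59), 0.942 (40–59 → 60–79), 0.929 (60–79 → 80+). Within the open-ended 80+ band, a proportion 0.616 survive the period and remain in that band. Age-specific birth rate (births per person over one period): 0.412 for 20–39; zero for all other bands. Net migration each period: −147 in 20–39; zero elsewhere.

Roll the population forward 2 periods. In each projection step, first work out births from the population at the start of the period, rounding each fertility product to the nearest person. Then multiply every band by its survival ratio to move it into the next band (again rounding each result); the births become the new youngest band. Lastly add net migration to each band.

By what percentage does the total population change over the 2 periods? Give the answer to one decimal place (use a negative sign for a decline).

-28.2

After projecting period 1:
Births: 1350 × 0.412 = 556
20–39: 620 × 0.969 = 601
40–59: 1350 × 0.965 = 1303
60–79: 590 × 0.942 = 556
80+: 2180 × 0.929 + 1780 × 0.616 = 2025 + 1096 = 3121
Net migration: 20–39 − 147 → 454
End of period: [556, 454, 1303, 556, 3121]
After projecting period 2:
Births: 454 × 0.412 = 187
20–39: 556 × 0.969 = 539
40–59: 454 × 0.965 = 438
60–79: 1303 × 0.942 = 1227
80+: 556 × 0.929 + 3121 × 0.616 = 517 + 1923 = 2440
Net migration: 20–39 − 147 → 392
End of period: [187, 392, 438, 1227, 2440]
Total: 6520 → 4684; change = -1836; percentage change = -28.2%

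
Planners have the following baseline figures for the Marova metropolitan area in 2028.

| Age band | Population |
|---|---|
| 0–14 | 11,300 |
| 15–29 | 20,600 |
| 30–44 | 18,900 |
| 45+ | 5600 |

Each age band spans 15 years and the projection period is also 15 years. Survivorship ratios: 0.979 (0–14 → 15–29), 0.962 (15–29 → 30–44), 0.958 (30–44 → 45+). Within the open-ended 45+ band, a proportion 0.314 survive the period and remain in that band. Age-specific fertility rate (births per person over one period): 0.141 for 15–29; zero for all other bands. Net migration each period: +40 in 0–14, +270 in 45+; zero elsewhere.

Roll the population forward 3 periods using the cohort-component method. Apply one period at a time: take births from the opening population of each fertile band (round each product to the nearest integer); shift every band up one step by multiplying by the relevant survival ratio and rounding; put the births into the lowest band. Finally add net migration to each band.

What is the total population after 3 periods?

23283

Numbering the bands 1..4 from youngest to oldest:
— Period 1 —
Births: 20600 × 0.141 = 2905
Band 2: 11300 × 0.979 = 11063
Band 3: 20600 × 0.962 = 19817
Band 4: 18900 × 0.958 + 5600 × 0.314 = 18106 + 1758 = 19864
Net migration: Band 1 + 40 → 2945; Band 4 + 270 → 20134
Giving 2945 / 11063 / 19817 / 20134.
— Period 2 —
Births: 11063 × 0.141 = 1560
Band 2: 2945 × 0.979 = 2883
Band 3: 11063 × 0.962 = 10643
Band 4: 19817 × 0.958 + 20134 × 0.314 = 18985 + 6322 = 25307
Net migration: Band 1 + 40 → 1600; Band 4 + 270 → 25577
Giving 1600 / 2883 / 10643 / 25577.
— Period 3 —
Births: 2883 × 0.141 = 407
Band 2: 1600 × 0.979 = 1566
Band 3: 2883 × 0.962 = 2773
Band 4: 10643 × 0.958 + 25577 × 0.314 = 10196 + 8031 = 18227
Net migration: Band 1 + 40 → 447; Band 4 + 270 → 18497
Giving 447 / 1566 / 2773 / 18497.
Total after period 3: 447 + 1566 + 2773 + 18497 = 23283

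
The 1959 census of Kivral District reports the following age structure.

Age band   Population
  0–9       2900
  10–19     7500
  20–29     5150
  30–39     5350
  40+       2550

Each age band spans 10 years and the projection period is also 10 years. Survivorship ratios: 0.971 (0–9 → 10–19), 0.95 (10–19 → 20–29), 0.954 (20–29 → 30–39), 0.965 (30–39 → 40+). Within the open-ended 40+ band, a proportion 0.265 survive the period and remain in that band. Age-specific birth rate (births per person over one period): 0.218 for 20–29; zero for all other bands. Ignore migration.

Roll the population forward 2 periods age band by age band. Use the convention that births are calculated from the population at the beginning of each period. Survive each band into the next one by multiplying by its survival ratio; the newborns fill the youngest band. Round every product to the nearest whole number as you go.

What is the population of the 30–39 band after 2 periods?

(Groups numbered youngest = 1 to oldest = 5.)
Period 1.
Births: 5150 * 0.218 = 1123
Group 2: 2900 * 0.971 = 2816
Group 3: 7500 * 0.95 = 7125
Group 4: 5150 * 0.954 = 4913
Group 5: 5350 * 0.965 + 2550 * 0.265 = 5163 + 676 = 5839
Giving 1123 / 2816 / 7125 / 4913 / 5839.
Period 2.
Births: 7125 * 0.218 = 1553
Group 2: 1123 * 0.971 = 1090
Group 3: 2816 * 0.95 = 2675
Group 4: 7125 * 0.954 = 6797
Group 5: 4913 * 0.965 + 5839 * 0.265 = 4741 + 1547 = 6288
Giving 1553 / 1090 / 2675 / 6797 / 6288.

6797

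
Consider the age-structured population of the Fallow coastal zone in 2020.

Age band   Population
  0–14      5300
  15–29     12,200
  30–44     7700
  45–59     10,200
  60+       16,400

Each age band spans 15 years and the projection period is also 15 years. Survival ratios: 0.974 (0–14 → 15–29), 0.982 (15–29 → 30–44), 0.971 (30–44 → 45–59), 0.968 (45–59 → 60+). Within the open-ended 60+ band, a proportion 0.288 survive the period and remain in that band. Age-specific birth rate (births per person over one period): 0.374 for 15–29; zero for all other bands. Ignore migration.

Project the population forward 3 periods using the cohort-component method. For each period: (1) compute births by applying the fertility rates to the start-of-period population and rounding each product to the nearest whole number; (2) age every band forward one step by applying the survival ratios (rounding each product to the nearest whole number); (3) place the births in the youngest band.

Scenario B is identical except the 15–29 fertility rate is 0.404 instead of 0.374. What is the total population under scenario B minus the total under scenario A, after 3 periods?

— Period 1 —
Births: 12200 × 0.374 = 4563
15–29: 5300 × 0.974 = 5162
30–44: 12200 × 0.982 = 11980
45–59: 7700 × 0.971 = 7477
60+: 10200 × 0.968 + 16400 × 0.288 = 9874 + 4723 = 14597
→ [4563, 5162, 11980, 7477, 14597]
— Period 2 —
Births: 5162 × 0.374 = 1931
15–29: 4563 × 0.974 = 4444
30–44: 5162 × 0.982 = 5069
45–59: 11980 × 0.971 = 11633
60+: 7477 × 0.968 + 14597 × 0.288 = 7238 + 4204 = 11442
→ [1931, 4444, 5069, 11633, 11442]
— Period 3 —
Births: 4444 × 0.374 = 1662
15–29: 1931 × 0.974 = 1881
30–44: 4444 × 0.982 = 4364
45–59: 5069 × 0.971 = 4922
60+: 11633 × 0.968 + 11442 × 0.288 = 11261 + 3295 = 14556
→ [1662, 1881, 4364, 4922, 14556]
Scenario A total after 3 periods: 27385
Scenario B projection —
— Period 1 —
Births: 12200 × 0.404 = 4929
15–29: 5300 × 0.974 = 5162
30–44: 12200 × 0.982 = 11980
45–59: 7700 × 0.971 = 7477
60+: 10200 × 0.968 + 16400 × 0.288 = 9874 + 4723 = 14597
→ [4929, 5162, 11980, 7477, 14597]
— Period 2 —
Births: 5162 × 0.404 = 2085
15–29: 4929 × 0.974 = 4801
30–44: 5162 × 0.982 = 5069
45–59: 11980 × 0.971 = 11633
60+: 7477 × 0.968 + 14597 × 0.288 = 7238 + 4204 = 11442
→ [2085, 4801, 5069, 11633, 11442]
— Period 3 —
Births: 4801 × 0.404 = 1940
15–29: 2085 × 0.974 = 2031
30–44: 4801 × 0.982 = 4715
45–59: 5069 × 0.971 = 4922
60+: 11633 × 0.968 + 11442 × 0.288 = 11261 + 3295 = 14556
→ [1940, 2031, 4715, 4922, 14556]
Scenario B total after 3 periods: 28164
Difference B − A = 28164 − 27385 = 779

779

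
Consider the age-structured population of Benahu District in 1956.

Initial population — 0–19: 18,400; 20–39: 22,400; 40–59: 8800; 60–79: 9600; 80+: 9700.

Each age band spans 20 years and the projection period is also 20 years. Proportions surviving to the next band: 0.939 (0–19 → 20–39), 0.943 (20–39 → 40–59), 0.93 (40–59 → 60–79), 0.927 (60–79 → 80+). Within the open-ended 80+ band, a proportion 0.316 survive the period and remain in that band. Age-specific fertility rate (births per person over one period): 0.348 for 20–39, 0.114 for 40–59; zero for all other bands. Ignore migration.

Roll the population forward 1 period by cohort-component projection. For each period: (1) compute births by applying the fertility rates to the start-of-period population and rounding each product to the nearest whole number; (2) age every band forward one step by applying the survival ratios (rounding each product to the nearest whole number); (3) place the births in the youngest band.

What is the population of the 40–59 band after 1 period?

Let group 1 be 0–19 through group 5 = 80+.
— Period 1 —
Births: 22400 × 0.348 = 7795  |  8800 × 0.114 = 1003 → 8798
Group 2: 18400 × 0.939 = 17278
Group 3: 22400 × 0.943 = 21123
Group 4: 8800 × 0.93 = 8184
Group 5: 9600 × 0.927 + 9700 × 0.316 = 8899 + 3065 = 11964
Giving 8798 / 17278 / 21123 / 8184 / 11964.

21123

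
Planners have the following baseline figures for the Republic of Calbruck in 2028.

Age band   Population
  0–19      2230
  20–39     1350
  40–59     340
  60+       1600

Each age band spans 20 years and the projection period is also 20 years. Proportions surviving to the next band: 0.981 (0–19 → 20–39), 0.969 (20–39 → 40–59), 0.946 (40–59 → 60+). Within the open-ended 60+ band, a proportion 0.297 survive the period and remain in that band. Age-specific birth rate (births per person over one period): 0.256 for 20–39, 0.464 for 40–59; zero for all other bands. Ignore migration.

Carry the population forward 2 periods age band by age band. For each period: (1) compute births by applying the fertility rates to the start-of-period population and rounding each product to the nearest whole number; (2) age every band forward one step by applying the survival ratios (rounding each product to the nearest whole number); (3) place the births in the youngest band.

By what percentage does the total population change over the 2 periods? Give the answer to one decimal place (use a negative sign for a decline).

Let band 1 be 0–19 through band 4 = 60+.
— Period 1 —
Births: 1350 × 0.256 = 346, 340 × 0.464 = 158 → total 504
Band 2: 2230 × 0.981 = 2188
Band 3: 1350 × 0.969 = 1308
Band 4: 340 × 0.946 + 1600 × 0.297 = 322 + 475 = 797
End of period: [504, 2188, 1308, 797]
— Period 2 —
Births: 2188 × 0.256 = 560, 1308 × 0.464 = 607 → total 1167
Band 2: 504 × 0.981 = 494
Band 3: 2188 × 0.969 = 2120
Band 4: 1308 × 0.946 + 797 × 0.297 = 1237 + 237 = 1474
End of period: [1167, 494, 2120, 1474]
Total: 5520 → 5255; change = -265; percentage change = -4.8%

-4.8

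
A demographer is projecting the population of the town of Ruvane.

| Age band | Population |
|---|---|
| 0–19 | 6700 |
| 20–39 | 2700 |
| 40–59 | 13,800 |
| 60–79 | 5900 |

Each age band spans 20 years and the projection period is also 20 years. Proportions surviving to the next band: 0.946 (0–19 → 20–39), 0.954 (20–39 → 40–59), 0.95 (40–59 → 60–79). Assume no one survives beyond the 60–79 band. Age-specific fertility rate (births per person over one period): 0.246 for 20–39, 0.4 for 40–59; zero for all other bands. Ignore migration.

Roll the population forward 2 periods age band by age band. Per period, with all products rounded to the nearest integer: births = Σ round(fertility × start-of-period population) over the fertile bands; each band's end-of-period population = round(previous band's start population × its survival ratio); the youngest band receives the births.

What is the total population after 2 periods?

16932

(Groups numbered youngest = 1 to oldest = 4.)
Period 1:
Births: 2700 * 0.246 = 664, 13800 * 0.4 = 5520 ⇒ total 6184
Group 2: 6700 * 0.946 = 6338
Group 3: 2700 * 0.954 = 2576
Group 4: 13800 * 0.95 = 13110
→ [6184, 6338, 2576, 13110]
Period 2:
Births: 6338 * 0.246 = 1559, 2576 * 0.4 = 1030 ⇒ total 2589
Group 2: 6184 * 0.946 = 5850
Group 3: 6338 * 0.954 = 6046
Group 4: 2576 * 0.95 = 2447
→ [2589, 5850, 6046, 2447]
Total after period 2: 2589 + 5850 + 6046 + 2447 = 16932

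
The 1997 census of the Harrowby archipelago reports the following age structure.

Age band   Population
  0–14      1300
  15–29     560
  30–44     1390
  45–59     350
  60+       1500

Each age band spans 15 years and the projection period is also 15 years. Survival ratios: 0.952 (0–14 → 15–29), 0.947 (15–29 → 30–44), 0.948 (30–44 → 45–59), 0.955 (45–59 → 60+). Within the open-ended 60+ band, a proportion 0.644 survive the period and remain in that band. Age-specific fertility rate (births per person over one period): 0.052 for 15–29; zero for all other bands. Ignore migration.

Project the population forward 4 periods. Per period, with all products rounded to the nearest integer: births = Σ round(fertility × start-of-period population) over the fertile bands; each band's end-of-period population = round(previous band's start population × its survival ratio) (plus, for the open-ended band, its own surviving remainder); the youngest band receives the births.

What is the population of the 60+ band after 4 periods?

2239

Period 1:
Births: 560 × 0.052 = 29
15–29: 1300 × 0.952 = 1238
30–44: 560 × 0.947 = 530
45–59: 1390 × 0.948 = 1318
60+: 350 × 0.955 + 1500 × 0.644 = 334 + 966 = 1300
Population now: 0–14=29, 15–29=1238, 30–44=530, 45–59=1318, 60+=1300
Period 2:
Births: 1238 × 0.052 = 64
15–29: 29 × 0.952 = 28
30–44: 1238 × 0.947 = 1172
45–59: 530 × 0.948 = 502
60+: 1318 × 0.955 + 1300 × 0.644 = 1259 + 837 = 2096
Population now: 0–14=64, 15–29=28, 30–44=1172, 45–59=502, 60+=2096
Period 3:
Births: 28 × 0.052 = 1
15–29: 64 × 0.952 = 61
30–44: 28 × 0.947 = 27
45–59: 1172 × 0.948 = 1111
60+: 502 × 0.955 + 2096 × 0.644 = 479 + 1350 = 1829
Population now: 0–14=1, 15–29=61, 30–44=27, 45–59=1111, 60+=1829
Period 4:
Births: 61 × 0.052 = 3
15–29: 1 × 0.952 = 1
30–44: 61 × 0.947 = 58
45–59: 27 × 0.948 = 26
60+: 1111 × 0.955 + 1829 × 0.644 = 1061 + 1178 = 2239
Population now: 0–14=3, 15–29=1, 30–44=58, 45–59=26, 60+=2239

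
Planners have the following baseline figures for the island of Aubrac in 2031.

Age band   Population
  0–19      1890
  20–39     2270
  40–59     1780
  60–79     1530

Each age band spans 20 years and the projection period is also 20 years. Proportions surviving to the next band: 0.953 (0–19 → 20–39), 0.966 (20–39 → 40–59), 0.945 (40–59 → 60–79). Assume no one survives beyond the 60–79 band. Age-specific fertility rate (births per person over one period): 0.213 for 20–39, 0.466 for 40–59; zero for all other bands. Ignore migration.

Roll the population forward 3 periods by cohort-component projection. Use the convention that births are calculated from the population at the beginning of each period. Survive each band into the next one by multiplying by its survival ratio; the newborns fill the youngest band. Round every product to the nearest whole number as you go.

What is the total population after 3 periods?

Period 1.
Births: 2270 * 0.213 = 484 ; 1780 * 0.466 = 829 → total 1313
20–39: 1890 * 0.953 = 1801
40–59: 2270 * 0.966 = 2193
60–79: 1780 * 0.945 = 1682
→ [1313, 1801, 2193, 1682]
Period 2.
Births: 1801 * 0.213 = 384 ; 2193 * 0.466 = 1022 → total 1406
20–39: 1313 * 0.953 = 1251
40–59: 1801 * 0.966 = 1740
60–79: 2193 * 0.945 = 2072
→ [1406, 1251, 1740, 2072]
Period 3.
Births: 1251 * 0.213 = 266 ; 1740 * 0.466 = 811 → total 1077
20–39: 1406 * 0.953 = 1340
40–59: 1251 * 0.966 = 1208
60–79: 1740 * 0.945 = 1644
→ [1077, 1340, 1208, 1644]
Total after period 3: 1077 + 1340 + 1208 + 1644 = 5269

5269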